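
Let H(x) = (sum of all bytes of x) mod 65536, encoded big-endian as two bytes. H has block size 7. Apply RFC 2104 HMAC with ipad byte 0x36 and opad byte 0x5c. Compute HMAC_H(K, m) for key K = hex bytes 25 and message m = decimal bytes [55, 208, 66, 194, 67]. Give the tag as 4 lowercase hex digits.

Key hex bytes 25 is 1 byte ≤ B = 7; zero-pad to 7 bytes: K' = 25 00 00 00 00 00 00.
K' ⊕ ipad = 13 36 36 36 36 36 36.  K' ⊕ opad = 79 5c 5c 5c 5c 5c 5c.
Inner input = (K'⊕ipad) ∥ m = 13 36 36 36 36 36 36 ∥ 37 d0 42 c2 43.
Inner hash: sum = 19+54+54+54+54+54+54+55+208+66+194+67 = 933 → 03 a5.
Outer input = (K'⊕opad) ∥ inner = 79 5c 5c 5c 5c 5c 5c ∥ 03 a5.
Outer hash (tag): sum = 121+92+92+92+92+92+92+3+165 = 841 → 03 49.

0349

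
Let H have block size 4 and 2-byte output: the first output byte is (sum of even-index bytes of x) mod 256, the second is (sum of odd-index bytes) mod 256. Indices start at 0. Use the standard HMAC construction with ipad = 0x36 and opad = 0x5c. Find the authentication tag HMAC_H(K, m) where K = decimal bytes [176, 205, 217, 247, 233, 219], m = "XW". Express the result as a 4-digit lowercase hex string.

Key decimal bytes [176, 205, 217, 247, 233, 219] = b0 cd d9 f7 e9 db is 6 bytes > B = 4, so hash it first: H(key) = 72 9f, then zero-pad to 4 bytes: K' = 72 9f 00 00.
K' ⊕ ipad = 44 a9 36 36.  K' ⊕ opad = 2e c3 5c 5c.
Inner input = (K'⊕ipad) ∥ m = 44 a9 36 36 ∥ 58 57.
Inner hash: even-index sum = 210 mod 256 = 210; odd-index sum = 310 mod 256 = 54 → d2 36.
Outer input = (K'⊕opad) ∥ inner = 2e c3 5c 5c ∥ d2 36.
Outer hash (tag): even-index sum = 348 mod 256 = 92; odd-index sum = 341 mod 256 = 85 → 5c 55.

5c55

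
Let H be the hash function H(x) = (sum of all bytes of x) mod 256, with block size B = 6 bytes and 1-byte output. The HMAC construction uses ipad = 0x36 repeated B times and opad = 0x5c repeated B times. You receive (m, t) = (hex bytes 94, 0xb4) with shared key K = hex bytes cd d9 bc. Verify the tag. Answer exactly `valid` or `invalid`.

valid

Key hex bytes cd d9 bc is 3 bytes ≤ B = 6; zero-pad to 6 bytes: K' = cd d9 bc 00 00 00.
K' ⊕ ipad = fb ef 8a 36 36 36; K' ⊕ opad = 91 85 e0 5c 5c 5c.
Inner hash: sum = 251+239+138+54+54+54+148 = 938; mod 256 = 170 → aa.
Outer hash (recomputed tag): sum = 145+133+224+92+92+92+170 = 948; mod 256 = 180 → b4.
Recomputed tag = b4; claimed = b4 → match.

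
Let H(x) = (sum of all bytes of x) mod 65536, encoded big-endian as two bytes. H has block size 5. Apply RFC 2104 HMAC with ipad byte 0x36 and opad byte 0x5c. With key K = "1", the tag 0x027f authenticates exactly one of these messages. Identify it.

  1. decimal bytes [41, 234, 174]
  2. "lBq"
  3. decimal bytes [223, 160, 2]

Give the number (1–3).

1

Key "1" = 31 is 1 byte ≤ B = 5; zero-pad to 5 bytes: K' = 31 00 00 00 00.
K' ⊕ ipad = 07 36 36 36 36; K' ⊕ opad = 6d 5c 5c 5c 5c.
m1: inner = H(07 36 36 36 36 29 ea ae) = 02 a0; tag = H(6d 5c 5c 5c 5c 02 a0) = 027f ← matches
m2: inner = H(07 36 36 36 36 6c 42 71) = 01 fe; tag = H(6d 5c 5c 5c 5c 01 fe) = 02dc
m3: inner = H(07 36 36 36 36 df a0 02) = 02 60; tag = H(6d 5c 5c 5c 5c 02 60) = 023f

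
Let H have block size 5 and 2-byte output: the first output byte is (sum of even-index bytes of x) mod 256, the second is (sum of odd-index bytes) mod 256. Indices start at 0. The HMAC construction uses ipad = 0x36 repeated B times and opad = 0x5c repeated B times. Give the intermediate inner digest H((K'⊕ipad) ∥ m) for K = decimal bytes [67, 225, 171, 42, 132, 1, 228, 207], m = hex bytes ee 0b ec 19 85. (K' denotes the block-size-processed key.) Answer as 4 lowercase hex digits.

f082

Key decimal bytes [67, 225, 171, 42, 132, 1, 228, 207] = 43 e1 ab 2a 84 01 e4 cf is 8 bytes > B = 5, so hash it first: H(key) = 56 db, then zero-pad to 5 bytes: K' = 56 db 00 00 00.
K' ⊕ ipad = 60 ed 36 36 36.
Inner input = 60 ed 36 36 36 ∥ ee 0b ec 19 85.
Inner hash: even-index sum = 240 mod 256 = 240; odd-index sum = 898 mod 256 = 130 → f0 82.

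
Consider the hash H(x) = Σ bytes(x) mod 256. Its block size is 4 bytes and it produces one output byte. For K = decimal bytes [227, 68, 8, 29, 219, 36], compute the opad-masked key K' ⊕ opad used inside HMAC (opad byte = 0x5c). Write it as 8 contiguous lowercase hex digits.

Key decimal bytes [227, 68, 8, 29, 219, 36] = e3 44 08 1d db 24 is 6 bytes > B = 4, so hash it first: H(key) = 4b, then zero-pad to 4 bytes: K' = 4b 00 00 00.
XOR each byte with 0x5c: 4b⊕5c=17, 00⊕5c=5c, 00⊕5c=5c, 00⊕5c=5c.

175c5c5c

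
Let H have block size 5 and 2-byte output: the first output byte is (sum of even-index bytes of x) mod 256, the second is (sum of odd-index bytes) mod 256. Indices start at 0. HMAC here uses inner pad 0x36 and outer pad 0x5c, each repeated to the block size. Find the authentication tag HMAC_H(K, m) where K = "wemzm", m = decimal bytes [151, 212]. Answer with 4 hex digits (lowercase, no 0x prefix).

c32a

Key "wemzm" = 77 65 6d 7a 6d is exactly B = 5 bytes: K' = 77 65 6d 7a 6d.
K' ⊕ ipad = 41 53 5b 4c 5b.  K' ⊕ opad = 2b 39 31 26 31.
Inner input = (K'⊕ipad) ∥ m = 41 53 5b 4c 5b ∥ 97 d4.
Inner hash: even-index sum = 459 mod 256 = 203; odd-index sum = 310 mod 256 = 54 → cb 36.
Outer input = (K'⊕opad) ∥ inner = 2b 39 31 26 31 ∥ cb 36.
Outer hash (tag): even-index sum = 195 mod 256 = 195; odd-index sum = 298 mod 256 = 42 → c3 2a.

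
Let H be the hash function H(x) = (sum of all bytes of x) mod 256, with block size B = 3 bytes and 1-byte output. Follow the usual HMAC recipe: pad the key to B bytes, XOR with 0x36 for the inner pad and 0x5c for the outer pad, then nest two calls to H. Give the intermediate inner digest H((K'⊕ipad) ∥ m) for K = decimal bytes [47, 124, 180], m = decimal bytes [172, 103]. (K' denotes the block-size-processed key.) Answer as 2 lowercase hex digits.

Key decimal bytes [47, 124, 180] = 2f 7c b4 is exactly B = 3 bytes: K' = 2f 7c b4.
K' ⊕ ipad = 19 4a 82.
Inner input = 19 4a 82 ∥ ac 67.
Inner hash: sum = 25+74+130+172+103 = 504; mod 256 = 248 → f8.

f8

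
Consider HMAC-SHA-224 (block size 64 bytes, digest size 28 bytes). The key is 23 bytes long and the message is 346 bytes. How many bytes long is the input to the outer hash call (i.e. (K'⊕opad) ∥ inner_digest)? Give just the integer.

92

Key is 23 ≤ 64 bytes, zero-padded: |K'| = 64.
Outer input = (K'⊕opad) ∥ H(inner) → 64 + 28 = 92 bytes.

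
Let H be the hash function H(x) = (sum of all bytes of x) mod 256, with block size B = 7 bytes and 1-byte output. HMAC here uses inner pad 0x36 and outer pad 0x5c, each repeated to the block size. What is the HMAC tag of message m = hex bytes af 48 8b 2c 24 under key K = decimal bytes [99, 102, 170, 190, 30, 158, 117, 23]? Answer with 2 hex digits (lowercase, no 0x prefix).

Key decimal bytes [99, 102, 170, 190, 30, 158, 117, 23] = 63 66 aa be 1e 9e 75 17 is 8 bytes > B = 7, so hash it first: H(key) = 79, then zero-pad to 7 bytes: K' = 79 00 00 00 00 00 00.
K' ⊕ ipad = 4f 36 36 36 36 36 36.  K' ⊕ opad = 25 5c 5c 5c 5c 5c 5c.
Inner input = (K'⊕ipad) ∥ m = 4f 36 36 36 36 36 36 ∥ af 48 8b 2c 24.
Inner hash: sum = 79+54+54+54+54+54+54+175+72+139+44+36 = 869; mod 256 = 101 → 65.
Outer input = (K'⊕opad) ∥ inner = 25 5c 5c 5c 5c 5c 5c ∥ 65.
Outer hash (tag): sum = 37+92+92+92+92+92+92+101 = 690; mod 256 = 178 → b2.

b2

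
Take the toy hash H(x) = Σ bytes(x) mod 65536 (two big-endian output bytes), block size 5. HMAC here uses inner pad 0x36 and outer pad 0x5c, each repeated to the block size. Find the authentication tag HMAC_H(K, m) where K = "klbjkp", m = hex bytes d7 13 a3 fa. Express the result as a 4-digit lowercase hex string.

Key "klbjkp" = 6b 6c 62 6a 6b 70 is 6 bytes > B = 5, so hash it first: H(key) = 02 7e, then zero-pad to 5 bytes: K' = 02 7e 00 00 00.
K' ⊕ ipad = 34 48 36 36 36.  K' ⊕ opad = 5e 22 5c 5c 5c.
Inner input = (K'⊕ipad) ∥ m = 34 48 36 36 36 ∥ d7 13 a3 fa.
Inner hash: sum = 52+72+54+54+54+215+19+163+250 = 933 → 03 a5.
Outer input = (K'⊕opad) ∥ inner = 5e 22 5c 5c 5c ∥ 03 a5.
Outer hash (tag): sum = 94+34+92+92+92+3+165 = 572 → 02 3c.

023c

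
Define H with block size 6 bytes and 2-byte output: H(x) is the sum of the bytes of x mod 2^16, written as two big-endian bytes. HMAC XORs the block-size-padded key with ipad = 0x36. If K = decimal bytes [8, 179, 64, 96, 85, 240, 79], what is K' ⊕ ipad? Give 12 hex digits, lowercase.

Key decimal bytes [8, 179, 64, 96, 85, 240, 79] = 08 b3 40 60 55 f0 4f is 7 bytes > B = 6, so hash it first: H(key) = 02 ef, then zero-pad to 6 bytes: K' = 02 ef 00 00 00 00.
XOR each byte with 0x36: 02⊕36=34, ef⊕36=d9, 00⊕36=36, 00⊕36=36, 00⊕36=36, 00⊕36=36.

34d936363636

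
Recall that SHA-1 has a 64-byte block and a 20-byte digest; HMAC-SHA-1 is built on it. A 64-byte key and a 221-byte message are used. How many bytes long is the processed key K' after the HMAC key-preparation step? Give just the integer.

Key is 64 ≤ 64 bytes, zero-padded: |K'| = 64.

64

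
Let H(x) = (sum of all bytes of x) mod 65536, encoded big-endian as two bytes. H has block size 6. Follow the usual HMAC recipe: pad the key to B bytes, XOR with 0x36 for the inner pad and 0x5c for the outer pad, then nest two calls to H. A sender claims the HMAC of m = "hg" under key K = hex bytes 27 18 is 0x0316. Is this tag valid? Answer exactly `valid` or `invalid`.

valid

Key hex bytes 27 18 is 2 bytes ≤ B = 6; zero-pad to 6 bytes: K' = 27 18 00 00 00 00.
K' ⊕ ipad = 11 2e 36 36 36 36; K' ⊕ opad = 7b 44 5c 5c 5c 5c.
Inner hash: sum = 17+46+54+54+54+54+104+103 = 486 → 01 e6.
Outer hash (recomputed tag): sum = 123+68+92+92+92+92+1+230 = 790 → 03 16.
Recomputed tag = 0316; claimed = 0316 → match.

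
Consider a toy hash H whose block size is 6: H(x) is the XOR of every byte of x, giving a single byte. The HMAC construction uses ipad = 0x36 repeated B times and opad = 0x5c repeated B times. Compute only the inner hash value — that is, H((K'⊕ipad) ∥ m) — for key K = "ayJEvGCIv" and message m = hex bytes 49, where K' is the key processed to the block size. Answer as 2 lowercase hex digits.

13

Key "ayJEvGCIv" = 61 79 4a 45 76 47 43 49 76 is 9 bytes > B = 6, so hash it first: H(key) = 5a, then zero-pad to 6 bytes: K' = 5a 00 00 00 00 00.
K' ⊕ ipad = 6c 36 36 36 36 36.
Inner input = 6c 36 36 36 36 36 ∥ 49.
Inner hash: XOR 6c⊕36⊕36⊕36⊕36⊕36⊕49 = 13.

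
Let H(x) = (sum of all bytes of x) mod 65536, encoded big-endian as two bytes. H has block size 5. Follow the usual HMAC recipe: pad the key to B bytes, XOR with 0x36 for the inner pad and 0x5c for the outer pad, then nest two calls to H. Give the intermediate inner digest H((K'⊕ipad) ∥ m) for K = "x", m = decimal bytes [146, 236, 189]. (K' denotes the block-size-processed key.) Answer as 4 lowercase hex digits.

0361

Key "x" = 78 is 1 byte ≤ B = 5; zero-pad to 5 bytes: K' = 78 00 00 00 00.
K' ⊕ ipad = 4e 36 36 36 36.
Inner input = 4e 36 36 36 36 ∥ 92 ec bd.
Inner hash: sum = 78+54+54+54+54+146+236+189 = 865 → 03 61.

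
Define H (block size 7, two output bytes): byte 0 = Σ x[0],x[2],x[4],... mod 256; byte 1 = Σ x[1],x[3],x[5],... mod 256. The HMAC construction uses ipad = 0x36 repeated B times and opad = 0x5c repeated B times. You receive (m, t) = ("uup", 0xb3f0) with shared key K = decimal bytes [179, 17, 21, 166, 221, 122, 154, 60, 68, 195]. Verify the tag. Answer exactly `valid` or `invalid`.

Key decimal bytes [179, 17, 21, 166, 221, 122, 154, 60, 68, 195] = b3 11 15 a6 dd 7a 9a 3c 44 c3 is 10 bytes > B = 7, so hash it first: H(key) = 83 30, then zero-pad to 7 bytes: K' = 83 30 00 00 00 00 00.
K' ⊕ ipad = b5 06 36 36 36 36 36; K' ⊕ opad = df 6c 5c 5c 5c 5c 5c.
Inner hash: even-index sum = 460 mod 256 = 204; odd-index sum = 343 mod 256 = 87 → cc 57.
Outer hash (recomputed tag): even-index sum = 586 mod 256 = 74; odd-index sum = 496 mod 256 = 240 → 4a f0.
Recomputed tag = 4af0; claimed = b3f0 → mismatch.

invalid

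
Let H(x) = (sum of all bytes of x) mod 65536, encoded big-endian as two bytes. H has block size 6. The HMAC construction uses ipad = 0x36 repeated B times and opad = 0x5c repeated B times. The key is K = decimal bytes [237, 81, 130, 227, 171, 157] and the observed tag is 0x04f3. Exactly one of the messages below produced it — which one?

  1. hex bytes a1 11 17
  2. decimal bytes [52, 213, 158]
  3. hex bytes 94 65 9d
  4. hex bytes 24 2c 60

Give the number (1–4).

1

Key decimal bytes [237, 81, 130, 227, 171, 157] = ed 51 82 e3 ab 9d is exactly B = 6 bytes: K' = ed 51 82 e3 ab 9d.
K' ⊕ ipad = db 67 b4 d5 9d ab; K' ⊕ opad = b1 0d de bf f7 c1.
m1: inner = H(db 67 b4 d5 9d ab a1 11 17) = 04 dc; tag = H(b1 0d de bf f7 c1 04 dc) = 04f3 ← matches
m2: inner = H(db 67 b4 d5 9d ab 34 d5 9e) = 05 ba; tag = H(b1 0d de bf f7 c1 05 ba) = 04d2
m3: inner = H(db 67 b4 d5 9d ab 94 65 9d) = 05 a9; tag = H(b1 0d de bf f7 c1 05 a9) = 04c1
m4: inner = H(db 67 b4 d5 9d ab 24 2c 60) = 04 c3; tag = H(b1 0d de bf f7 c1 04 c3) = 04da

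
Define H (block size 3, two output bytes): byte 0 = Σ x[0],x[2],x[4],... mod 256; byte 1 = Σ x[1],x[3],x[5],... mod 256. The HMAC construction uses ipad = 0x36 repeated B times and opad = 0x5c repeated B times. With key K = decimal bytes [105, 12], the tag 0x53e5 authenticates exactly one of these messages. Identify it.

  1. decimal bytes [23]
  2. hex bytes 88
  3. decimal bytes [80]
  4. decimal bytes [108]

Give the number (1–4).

2

Key decimal bytes [105, 12] = 69 0c is 2 bytes ≤ B = 3; zero-pad to 3 bytes: K' = 69 0c 00.
K' ⊕ ipad = 5f 3a 36; K' ⊕ opad = 35 50 5c.
m1: inner = H(5f 3a 36 17) = 95 51; tag = H(35 50 5c 95 51) = e2e5
m2: inner = H(5f 3a 36 88) = 95 c2; tag = H(35 50 5c 95 c2) = 53e5 ← matches
m3: inner = H(5f 3a 36 50) = 95 8a; tag = H(35 50 5c 95 8a) = 1be5
m4: inner = H(5f 3a 36 6c) = 95 a6; tag = H(35 50 5c 95 a6) = 37e5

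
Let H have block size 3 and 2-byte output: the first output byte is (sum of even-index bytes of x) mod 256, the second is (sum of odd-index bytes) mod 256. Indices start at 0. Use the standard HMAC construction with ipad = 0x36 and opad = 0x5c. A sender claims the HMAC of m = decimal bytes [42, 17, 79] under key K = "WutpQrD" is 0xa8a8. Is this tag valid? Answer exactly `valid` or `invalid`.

Key "WutpQrD" = 57 75 74 70 51 72 44 is 7 bytes > B = 3, so hash it first: H(key) = 60 57, then zero-pad to 3 bytes: K' = 60 57 00.
K' ⊕ ipad = 56 61 36; K' ⊕ opad = 3c 0b 5c.
Inner hash: even-index sum = 157 mod 256 = 157; odd-index sum = 218 mod 256 = 218 → 9d da.
Outer hash (recomputed tag): even-index sum = 370 mod 256 = 114; odd-index sum = 168 mod 256 = 168 → 72 a8.
Recomputed tag = 72a8; claimed = a8a8 → mismatch.

invalid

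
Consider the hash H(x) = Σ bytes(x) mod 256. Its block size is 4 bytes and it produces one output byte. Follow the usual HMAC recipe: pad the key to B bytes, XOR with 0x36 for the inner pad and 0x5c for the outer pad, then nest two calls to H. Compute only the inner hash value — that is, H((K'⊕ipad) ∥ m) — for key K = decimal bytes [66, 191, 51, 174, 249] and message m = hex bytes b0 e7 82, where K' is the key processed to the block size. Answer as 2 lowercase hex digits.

a8

Key decimal bytes [66, 191, 51, 174, 249] = 42 bf 33 ae f9 is 5 bytes > B = 4, so hash it first: H(key) = db, then zero-pad to 4 bytes: K' = db 00 00 00.
K' ⊕ ipad = ed 36 36 36.
Inner input = ed 36 36 36 ∥ b0 e7 82.
Inner hash: sum = 237+54+54+54+176+231+130 = 936; mod 256 = 168 → a8.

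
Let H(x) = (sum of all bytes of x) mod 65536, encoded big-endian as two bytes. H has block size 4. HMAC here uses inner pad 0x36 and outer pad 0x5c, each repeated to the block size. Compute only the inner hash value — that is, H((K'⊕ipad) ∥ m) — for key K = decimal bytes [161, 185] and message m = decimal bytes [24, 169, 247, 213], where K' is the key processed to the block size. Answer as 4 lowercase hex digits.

Key decimal bytes [161, 185] = a1 b9 is 2 bytes ≤ B = 4; zero-pad to 4 bytes: K' = a1 b9 00 00.
K' ⊕ ipad = 97 8f 36 36.
Inner input = 97 8f 36 36 ∥ 18 a9 f7 d5.
Inner hash: sum = 151+143+54+54+24+169+247+213 = 1055 → 04 1f.

041f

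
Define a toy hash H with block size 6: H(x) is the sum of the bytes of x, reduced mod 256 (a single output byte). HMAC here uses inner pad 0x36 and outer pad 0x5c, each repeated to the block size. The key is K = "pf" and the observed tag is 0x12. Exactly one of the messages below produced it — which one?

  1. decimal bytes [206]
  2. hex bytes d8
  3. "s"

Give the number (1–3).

Key "pf" = 70 66 is 2 bytes ≤ B = 6; zero-pad to 6 bytes: K' = 70 66 00 00 00 00.
K' ⊕ ipad = 46 50 36 36 36 36; K' ⊕ opad = 2c 3a 5c 5c 5c 5c.
m1: inner = H(46 50 36 36 36 36 ce) = 3c; tag = H(2c 3a 5c 5c 5c 5c 3c) = 12 ← matches
m2: inner = H(46 50 36 36 36 36 d8) = 46; tag = H(2c 3a 5c 5c 5c 5c 46) = 1c
m3: inner = H(46 50 36 36 36 36 73) = e1; tag = H(2c 3a 5c 5c 5c 5c e1) = b7

1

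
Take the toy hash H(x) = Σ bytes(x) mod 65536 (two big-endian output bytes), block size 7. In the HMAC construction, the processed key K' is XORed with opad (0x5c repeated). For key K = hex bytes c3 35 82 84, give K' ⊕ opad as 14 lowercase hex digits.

Key hex bytes c3 35 82 84 is 4 bytes ≤ B = 7; zero-pad to 7 bytes: K' = c3 35 82 84 00 00 00.
XOR each byte with 0x5c: c3⊕5c=9f, 35⊕5c=69, 82⊕5c=de, 84⊕5c=d8, 00⊕5c=5c, 00⊕5c=5c, 00⊕5c=5c.

9f69ded85c5c5c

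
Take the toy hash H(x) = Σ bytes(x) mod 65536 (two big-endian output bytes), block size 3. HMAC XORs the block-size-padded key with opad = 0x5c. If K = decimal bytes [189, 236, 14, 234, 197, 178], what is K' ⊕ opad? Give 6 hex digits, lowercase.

58445c

Key decimal bytes [189, 236, 14, 234, 197, 178] = bd ec 0e ea c5 b2 is 6 bytes > B = 3, so hash it first: H(key) = 04 18, then zero-pad to 3 bytes: K' = 04 18 00.
XOR each byte with 0x5c: 04⊕5c=58, 18⊕5c=44, 00⊕5c=5c.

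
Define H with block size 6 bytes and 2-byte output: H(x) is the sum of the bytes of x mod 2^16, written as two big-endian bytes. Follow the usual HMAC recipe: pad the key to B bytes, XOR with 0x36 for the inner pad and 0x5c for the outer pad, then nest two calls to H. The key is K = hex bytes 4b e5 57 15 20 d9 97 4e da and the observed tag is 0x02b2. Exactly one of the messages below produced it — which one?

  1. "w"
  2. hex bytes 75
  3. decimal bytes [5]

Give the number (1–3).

Key hex bytes 4b e5 57 15 20 d9 97 4e da is 9 bytes > B = 6, so hash it first: H(key) = 04 54, then zero-pad to 6 bytes: K' = 04 54 00 00 00 00.
K' ⊕ ipad = 32 62 36 36 36 36; K' ⊕ opad = 58 08 5c 5c 5c 5c.
m1: inner = H(32 62 36 36 36 36 77) = 01 e3; tag = H(58 08 5c 5c 5c 5c 01 e3) = 02b4
m2: inner = H(32 62 36 36 36 36 75) = 01 e1; tag = H(58 08 5c 5c 5c 5c 01 e1) = 02b2 ← matches
m3: inner = H(32 62 36 36 36 36 05) = 01 71; tag = H(58 08 5c 5c 5c 5c 01 71) = 0242

2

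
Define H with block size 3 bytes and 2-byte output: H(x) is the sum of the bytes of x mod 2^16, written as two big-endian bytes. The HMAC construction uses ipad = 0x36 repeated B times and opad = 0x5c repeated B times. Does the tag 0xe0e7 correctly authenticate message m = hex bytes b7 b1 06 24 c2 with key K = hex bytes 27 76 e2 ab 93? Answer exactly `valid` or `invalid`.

Key hex bytes 27 76 e2 ab 93 is 5 bytes > B = 3, so hash it first: H(key) = 02 bd, then zero-pad to 3 bytes: K' = 02 bd 00.
K' ⊕ ipad = 34 8b 36; K' ⊕ opad = 5e e1 5c.
Inner hash: sum = 52+139+54+183+177+6+36+194 = 841 → 03 49.
Outer hash (recomputed tag): sum = 94+225+92+3+73 = 487 → 01 e7.
Recomputed tag = 01e7; claimed = e0e7 → mismatch.

invalid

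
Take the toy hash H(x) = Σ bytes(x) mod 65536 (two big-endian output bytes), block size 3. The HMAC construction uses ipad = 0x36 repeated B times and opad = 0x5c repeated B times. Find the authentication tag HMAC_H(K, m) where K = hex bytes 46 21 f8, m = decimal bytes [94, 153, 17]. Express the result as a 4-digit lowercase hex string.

Key hex bytes 46 21 f8 is exactly B = 3 bytes: K' = 46 21 f8.
K' ⊕ ipad = 70 17 ce.  K' ⊕ opad = 1a 7d a4.
Inner input = (K'⊕ipad) ∥ m = 70 17 ce ∥ 5e 99 11.
Inner hash: sum = 112+23+206+94+153+17 = 605 → 02 5d.
Outer input = (K'⊕opad) ∥ inner = 1a 7d a4 ∥ 02 5d.
Outer hash (tag): sum = 26+125+164+2+93 = 410 → 01 9a.

019a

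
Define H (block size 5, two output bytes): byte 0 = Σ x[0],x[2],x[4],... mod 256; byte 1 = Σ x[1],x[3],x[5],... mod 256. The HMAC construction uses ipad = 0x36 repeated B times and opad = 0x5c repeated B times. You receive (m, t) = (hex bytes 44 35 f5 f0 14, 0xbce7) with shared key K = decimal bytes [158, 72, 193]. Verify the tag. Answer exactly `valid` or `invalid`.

Key decimal bytes [158, 72, 193] = 9e 48 c1 is 3 bytes ≤ B = 5; zero-pad to 5 bytes: K' = 9e 48 c1 00 00.
K' ⊕ ipad = a8 7e f7 36 36; K' ⊕ opad = c2 14 9d 5c 5c.
Inner hash: even-index sum = 762 mod 256 = 250; odd-index sum = 513 mod 256 = 1 → fa 01.
Outer hash (recomputed tag): even-index sum = 444 mod 256 = 188; odd-index sum = 362 mod 256 = 106 → bc 6a.
Recomputed tag = bc6a; claimed = bce7 → mismatch.

invalid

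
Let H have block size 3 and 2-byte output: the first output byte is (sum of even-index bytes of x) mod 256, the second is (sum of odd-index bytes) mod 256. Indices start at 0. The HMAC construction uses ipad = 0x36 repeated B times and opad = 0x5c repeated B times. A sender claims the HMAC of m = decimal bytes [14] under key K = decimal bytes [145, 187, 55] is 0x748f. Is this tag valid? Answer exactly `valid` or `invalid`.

Key decimal bytes [145, 187, 55] = 91 bb 37 is exactly B = 3 bytes: K' = 91 bb 37.
K' ⊕ ipad = a7 8d 01; K' ⊕ opad = cd e7 6b.
Inner hash: even-index sum = 168 mod 256 = 168; odd-index sum = 155 mod 256 = 155 → a8 9b.
Outer hash (recomputed tag): even-index sum = 467 mod 256 = 211; odd-index sum = 399 mod 256 = 143 → d3 8f.
Recomputed tag = d38f; claimed = 748f → mismatch.

invalid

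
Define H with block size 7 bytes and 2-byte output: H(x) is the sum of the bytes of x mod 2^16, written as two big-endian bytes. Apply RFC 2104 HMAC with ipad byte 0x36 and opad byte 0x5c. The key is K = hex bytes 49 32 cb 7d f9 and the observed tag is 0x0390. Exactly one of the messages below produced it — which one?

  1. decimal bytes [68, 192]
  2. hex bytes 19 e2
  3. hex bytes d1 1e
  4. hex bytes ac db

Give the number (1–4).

3

Key hex bytes 49 32 cb 7d f9 is 5 bytes ≤ B = 7; zero-pad to 7 bytes: K' = 49 32 cb 7d f9 00 00.
K' ⊕ ipad = 7f 04 fd 4b cf 36 36; K' ⊕ opad = 15 6e 97 21 a5 5c 5c.
m1: inner = H(7f 04 fd 4b cf 36 36 44 c0) = 04 0a; tag = H(15 6e 97 21 a5 5c 5c 04 0a) = 02a6
m2: inner = H(7f 04 fd 4b cf 36 36 19 e2) = 04 01; tag = H(15 6e 97 21 a5 5c 5c 04 01) = 029d
m3: inner = H(7f 04 fd 4b cf 36 36 d1 1e) = 03 f5; tag = H(15 6e 97 21 a5 5c 5c 03 f5) = 0390 ← matches
m4: inner = H(7f 04 fd 4b cf 36 36 ac db) = 04 8d; tag = H(15 6e 97 21 a5 5c 5c 04 8d) = 0329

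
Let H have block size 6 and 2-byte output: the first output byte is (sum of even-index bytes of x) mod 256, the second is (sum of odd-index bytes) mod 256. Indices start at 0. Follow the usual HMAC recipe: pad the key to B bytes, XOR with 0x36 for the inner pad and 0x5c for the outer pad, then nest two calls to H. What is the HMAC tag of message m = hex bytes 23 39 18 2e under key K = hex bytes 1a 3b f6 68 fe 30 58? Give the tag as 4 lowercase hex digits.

Key hex bytes 1a 3b f6 68 fe 30 58 is 7 bytes > B = 6, so hash it first: H(key) = 66 d3, then zero-pad to 6 bytes: K' = 66 d3 00 00 00 00.
K' ⊕ ipad = 50 e5 36 36 36 36.  K' ⊕ opad = 3a 8f 5c 5c 5c 5c.
Inner input = (K'⊕ipad) ∥ m = 50 e5 36 36 36 36 ∥ 23 39 18 2e.
Inner hash: even-index sum = 247 mod 256 = 247; odd-index sum = 440 mod 256 = 184 → f7 b8.
Outer input = (K'⊕opad) ∥ inner = 3a 8f 5c 5c 5c 5c ∥ f7 b8.
Outer hash (tag): even-index sum = 489 mod 256 = 233; odd-index sum = 511 mod 256 = 255 → e9 ff.

e9ff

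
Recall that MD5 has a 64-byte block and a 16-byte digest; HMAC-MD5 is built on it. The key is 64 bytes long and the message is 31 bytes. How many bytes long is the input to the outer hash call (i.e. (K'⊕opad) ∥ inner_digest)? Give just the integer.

Key is 64 ≤ 64 bytes, zero-padded: |K'| = 64.
Outer input = (K'⊕opad) ∥ H(inner) → 64 + 16 = 80 bytes.

80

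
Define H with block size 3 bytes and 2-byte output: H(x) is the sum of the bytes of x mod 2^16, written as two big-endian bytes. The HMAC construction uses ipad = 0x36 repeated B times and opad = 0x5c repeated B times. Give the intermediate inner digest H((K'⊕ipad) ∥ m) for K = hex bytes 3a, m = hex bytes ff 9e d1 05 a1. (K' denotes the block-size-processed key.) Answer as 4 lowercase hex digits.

Key hex bytes 3a is 1 byte ≤ B = 3; zero-pad to 3 bytes: K' = 3a 00 00.
K' ⊕ ipad = 0c 36 36.
Inner input = 0c 36 36 ∥ ff 9e d1 05 a1.
Inner hash: sum = 12+54+54+255+158+209+5+161 = 908 → 03 8c.

038c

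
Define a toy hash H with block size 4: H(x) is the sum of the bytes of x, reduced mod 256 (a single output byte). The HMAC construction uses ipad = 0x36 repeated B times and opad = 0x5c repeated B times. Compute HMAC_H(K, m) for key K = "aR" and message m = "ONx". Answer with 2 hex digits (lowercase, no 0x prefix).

Key "aR" = 61 52 is 2 bytes ≤ B = 4; zero-pad to 4 bytes: K' = 61 52 00 00.
K' ⊕ ipad = 57 64 36 36.  K' ⊕ opad = 3d 0e 5c 5c.
Inner input = (K'⊕ipad) ∥ m = 57 64 36 36 ∥ 4f 4e 78.
Inner hash: sum = 87+100+54+54+79+78+120 = 572; mod 256 = 60 → 3c.
Outer input = (K'⊕opad) ∥ inner = 3d 0e 5c 5c ∥ 3c.
Outer hash (tag): sum = 61+14+92+92+60 = 319; mod 256 = 63 → 3f.

3f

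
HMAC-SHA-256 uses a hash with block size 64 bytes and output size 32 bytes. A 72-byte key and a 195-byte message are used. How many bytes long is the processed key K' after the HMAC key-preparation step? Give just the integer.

64

Key is 72 > 64 bytes, so it is hashed to 32 bytes then zero-padded to 64: |K'| = 64.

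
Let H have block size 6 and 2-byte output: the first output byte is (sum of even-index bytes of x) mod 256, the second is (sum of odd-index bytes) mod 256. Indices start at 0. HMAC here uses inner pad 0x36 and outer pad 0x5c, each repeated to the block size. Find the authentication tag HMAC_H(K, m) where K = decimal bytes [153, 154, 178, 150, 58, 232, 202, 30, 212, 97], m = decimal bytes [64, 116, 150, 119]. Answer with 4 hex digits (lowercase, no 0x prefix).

Key decimal bytes [153, 154, 178, 150, 58, 232, 202, 30, 212, 97] = 99 9a b2 96 3a e8 ca 1e d4 61 is 10 bytes > B = 6, so hash it first: H(key) = 23 97, then zero-pad to 6 bytes: K' = 23 97 00 00 00 00.
K' ⊕ ipad = 15 a1 36 36 36 36.  K' ⊕ opad = 7f cb 5c 5c 5c 5c.
Inner input = (K'⊕ipad) ∥ m = 15 a1 36 36 36 36 ∥ 40 74 96 77.
Inner hash: even-index sum = 343 mod 256 = 87; odd-index sum = 504 mod 256 = 248 → 57 f8.
Outer input = (K'⊕opad) ∥ inner = 7f cb 5c 5c 5c 5c ∥ 57 f8.
Outer hash (tag): even-index sum = 398 mod 256 = 142; odd-index sum = 635 mod 256 = 123 → 8e 7b.

8e7b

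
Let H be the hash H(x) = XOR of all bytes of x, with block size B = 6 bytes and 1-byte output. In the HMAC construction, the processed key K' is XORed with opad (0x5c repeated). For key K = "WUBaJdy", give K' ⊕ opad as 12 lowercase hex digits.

Key "WUBaJdy" = 57 55 42 61 4a 64 79 is 7 bytes > B = 6, so hash it first: H(key) = 76, then zero-pad to 6 bytes: K' = 76 00 00 00 00 00.
XOR each byte with 0x5c: 76⊕5c=2a, 00⊕5c=5c, 00⊕5c=5c, 00⊕5c=5c, 00⊕5c=5c, 00⊕5c=5c.

2a5c5c5c5c5c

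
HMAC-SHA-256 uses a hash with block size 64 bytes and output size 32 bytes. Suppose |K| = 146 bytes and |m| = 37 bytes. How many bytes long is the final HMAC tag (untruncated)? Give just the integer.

32

The tag is one SHA-256 digest: 32 bytes.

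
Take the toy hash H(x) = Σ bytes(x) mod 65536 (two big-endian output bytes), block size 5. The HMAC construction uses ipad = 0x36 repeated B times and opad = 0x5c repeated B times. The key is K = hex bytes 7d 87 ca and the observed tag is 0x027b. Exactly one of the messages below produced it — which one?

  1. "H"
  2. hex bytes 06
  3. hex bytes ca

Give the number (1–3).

Key hex bytes 7d 87 ca is 3 bytes ≤ B = 5; zero-pad to 5 bytes: K' = 7d 87 ca 00 00.
K' ⊕ ipad = 4b b1 fc 36 36; K' ⊕ opad = 21 db 96 5c 5c.
m1: inner = H(4b b1 fc 36 36 48) = 02 ac; tag = H(21 db 96 5c 5c 02 ac) = 02f8
m2: inner = H(4b b1 fc 36 36 06) = 02 6a; tag = H(21 db 96 5c 5c 02 6a) = 02b6
m3: inner = H(4b b1 fc 36 36 ca) = 03 2e; tag = H(21 db 96 5c 5c 03 2e) = 027b ← matches

3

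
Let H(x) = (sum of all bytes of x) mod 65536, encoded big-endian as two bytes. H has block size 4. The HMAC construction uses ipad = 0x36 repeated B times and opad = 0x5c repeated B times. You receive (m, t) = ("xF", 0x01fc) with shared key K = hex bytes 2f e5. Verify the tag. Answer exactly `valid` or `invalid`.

valid

Key hex bytes 2f e5 is 2 bytes ≤ B = 4; zero-pad to 4 bytes: K' = 2f e5 00 00.
K' ⊕ ipad = 19 d3 36 36; K' ⊕ opad = 73 b9 5c 5c.
Inner hash: sum = 25+211+54+54+120+70 = 534 → 02 16.
Outer hash (recomputed tag): sum = 115+185+92+92+2+22 = 508 → 01 fc.
Recomputed tag = 01fc; claimed = 01fc → match.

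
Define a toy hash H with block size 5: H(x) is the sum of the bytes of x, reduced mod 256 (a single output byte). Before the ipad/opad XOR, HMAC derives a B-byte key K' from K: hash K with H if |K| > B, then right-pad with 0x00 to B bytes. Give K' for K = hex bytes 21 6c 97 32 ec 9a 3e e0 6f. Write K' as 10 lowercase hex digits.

6900000000

|K| = 9 > B = 5, so first hash the key.
H(K): sum = 33+108+151+50+236+154+62+224+111 = 1129; mod 256 = 105 → 69.
Zero-pad H(K) = 69 to 5 bytes: K' = 69 00 00 00 00.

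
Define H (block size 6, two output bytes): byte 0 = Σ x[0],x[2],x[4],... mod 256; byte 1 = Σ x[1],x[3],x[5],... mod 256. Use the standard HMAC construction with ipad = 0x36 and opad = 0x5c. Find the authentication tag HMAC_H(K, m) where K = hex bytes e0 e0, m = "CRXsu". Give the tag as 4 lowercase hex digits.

Key hex bytes e0 e0 is 2 bytes ≤ B = 6; zero-pad to 6 bytes: K' = e0 e0 00 00 00 00.
K' ⊕ ipad = d6 d6 36 36 36 36.  K' ⊕ opad = bc bc 5c 5c 5c 5c.
Inner input = (K'⊕ipad) ∥ m = d6 d6 36 36 36 36 ∥ 43 52 58 73 75.
Inner hash: even-index sum = 594 mod 256 = 82; odd-index sum = 519 mod 256 = 7 → 52 07.
Outer input = (K'⊕opad) ∥ inner = bc bc 5c 5c 5c 5c ∥ 52 07.
Outer hash (tag): even-index sum = 454 mod 256 = 198; odd-index sum = 379 mod 256 = 123 → c6 7b.

c67b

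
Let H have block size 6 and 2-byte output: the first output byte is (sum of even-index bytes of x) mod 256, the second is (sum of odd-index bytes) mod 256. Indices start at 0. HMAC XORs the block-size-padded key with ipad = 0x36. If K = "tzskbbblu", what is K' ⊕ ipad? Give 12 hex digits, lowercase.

Key "tzskbbblu" = 74 7a 73 6b 62 62 62 6c 75 is 9 bytes > B = 6, so hash it first: H(key) = 20 b3, then zero-pad to 6 bytes: K' = 20 b3 00 00 00 00.
XOR each byte with 0x36: 20⊕36=16, b3⊕36=85, 00⊕36=36, 00⊕36=36, 00⊕36=36, 00⊕36=36.

168536363636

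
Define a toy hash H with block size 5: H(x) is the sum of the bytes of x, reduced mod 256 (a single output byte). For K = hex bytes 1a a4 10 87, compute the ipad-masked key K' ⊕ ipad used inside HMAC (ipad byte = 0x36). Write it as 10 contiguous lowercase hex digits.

2c9226b136

Key hex bytes 1a a4 10 87 is 4 bytes ≤ B = 5; zero-pad to 5 bytes: K' = 1a a4 10 87 00.
XOR each byte with 0x36: 1a⊕36=2c, a4⊕36=92, 10⊕36=26, 87⊕36=b1, 00⊕36=36.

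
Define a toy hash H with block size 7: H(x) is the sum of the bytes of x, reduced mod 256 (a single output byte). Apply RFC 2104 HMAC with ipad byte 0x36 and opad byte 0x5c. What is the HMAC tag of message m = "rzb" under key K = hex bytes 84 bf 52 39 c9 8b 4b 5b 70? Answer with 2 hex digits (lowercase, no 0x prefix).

Key hex bytes 84 bf 52 39 c9 8b 4b 5b 70 is 9 bytes > B = 7, so hash it first: H(key) = 38, then zero-pad to 7 bytes: K' = 38 00 00 00 00 00 00.
K' ⊕ ipad = 0e 36 36 36 36 36 36.  K' ⊕ opad = 64 5c 5c 5c 5c 5c 5c.
Inner input = (K'⊕ipad) ∥ m = 0e 36 36 36 36 36 36 ∥ 72 7a 62.
Inner hash: sum = 14+54+54+54+54+54+54+114+122+98 = 672; mod 256 = 160 → a0.
Outer input = (K'⊕opad) ∥ inner = 64 5c 5c 5c 5c 5c 5c ∥ a0.
Outer hash (tag): sum = 100+92+92+92+92+92+92+160 = 812; mod 256 = 44 → 2c.

2c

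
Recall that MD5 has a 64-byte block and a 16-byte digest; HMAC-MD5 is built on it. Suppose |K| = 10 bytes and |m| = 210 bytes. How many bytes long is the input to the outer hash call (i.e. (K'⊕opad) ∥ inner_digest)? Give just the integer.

Key is 10 ≤ 64 bytes, zero-padded: |K'| = 64.
Outer input = (K'⊕opad) ∥ H(inner) → 64 + 16 = 80 bytes.

80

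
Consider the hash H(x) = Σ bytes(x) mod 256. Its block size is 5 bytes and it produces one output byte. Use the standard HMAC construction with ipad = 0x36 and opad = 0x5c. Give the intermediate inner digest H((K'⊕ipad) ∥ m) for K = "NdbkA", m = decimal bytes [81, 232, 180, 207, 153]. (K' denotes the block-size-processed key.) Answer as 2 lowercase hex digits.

47

Key "NdbkA" = 4e 64 62 6b 41 is exactly B = 5 bytes: K' = 4e 64 62 6b 41.
K' ⊕ ipad = 78 52 54 5d 77.
Inner input = 78 52 54 5d 77 ∥ 51 e8 b4 cf 99.
Inner hash: sum = 120+82+84+93+119+81+232+180+207+153 = 1351; mod 256 = 71 → 47.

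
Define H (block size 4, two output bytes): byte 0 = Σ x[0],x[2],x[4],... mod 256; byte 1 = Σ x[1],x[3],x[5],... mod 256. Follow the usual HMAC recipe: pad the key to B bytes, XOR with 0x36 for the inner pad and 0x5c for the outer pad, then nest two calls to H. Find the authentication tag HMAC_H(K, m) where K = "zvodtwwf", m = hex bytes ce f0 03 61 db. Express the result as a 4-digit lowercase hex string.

a84f

Key "zvodtwwf" = 7a 76 6f 64 74 77 77 66 is 8 bytes > B = 4, so hash it first: H(key) = d4 b7, then zero-pad to 4 bytes: K' = d4 b7 00 00.
K' ⊕ ipad = e2 81 36 36.  K' ⊕ opad = 88 eb 5c 5c.
Inner input = (K'⊕ipad) ∥ m = e2 81 36 36 ∥ ce f0 03 61 db.
Inner hash: even-index sum = 708 mod 256 = 196; odd-index sum = 520 mod 256 = 8 → c4 08.
Outer input = (K'⊕opad) ∥ inner = 88 eb 5c 5c ∥ c4 08.
Outer hash (tag): even-index sum = 424 mod 256 = 168; odd-index sum = 335 mod 256 = 79 → a8 4f.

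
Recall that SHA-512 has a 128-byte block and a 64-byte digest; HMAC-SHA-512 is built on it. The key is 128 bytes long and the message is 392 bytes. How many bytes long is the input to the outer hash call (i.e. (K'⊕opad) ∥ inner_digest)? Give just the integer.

192

Key is 128 ≤ 128 bytes, zero-padded: |K'| = 128.
Outer input = (K'⊕opad) ∥ H(inner) → 128 + 64 = 192 bytes.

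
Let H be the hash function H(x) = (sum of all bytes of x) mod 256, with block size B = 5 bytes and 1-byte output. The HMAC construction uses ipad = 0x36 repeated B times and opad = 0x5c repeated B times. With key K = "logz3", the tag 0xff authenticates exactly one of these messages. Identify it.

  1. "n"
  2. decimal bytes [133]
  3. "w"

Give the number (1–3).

Key "logz3" = 6c 6f 67 7a 33 is exactly B = 5 bytes: K' = 6c 6f 67 7a 33.
K' ⊕ ipad = 5a 59 51 4c 05; K' ⊕ opad = 30 33 3b 26 6f.
m1: inner = H(5a 59 51 4c 05 6e) = c3; tag = H(30 33 3b 26 6f c3) = f6
m2: inner = H(5a 59 51 4c 05 85) = da; tag = H(30 33 3b 26 6f da) = 0d
m3: inner = H(5a 59 51 4c 05 77) = cc; tag = H(30 33 3b 26 6f cc) = ff ← matches

3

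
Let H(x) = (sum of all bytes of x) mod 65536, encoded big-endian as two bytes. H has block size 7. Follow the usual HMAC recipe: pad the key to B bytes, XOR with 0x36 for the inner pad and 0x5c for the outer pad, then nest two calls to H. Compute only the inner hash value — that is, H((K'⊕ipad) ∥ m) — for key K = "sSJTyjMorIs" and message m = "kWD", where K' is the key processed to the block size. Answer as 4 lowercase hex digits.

Key "sSJTyjMorIs" = 73 53 4a 54 79 6a 4d 6f 72 49 73 is 11 bytes > B = 7, so hash it first: H(key) = 04 31, then zero-pad to 7 bytes: K' = 04 31 00 00 00 00 00.
K' ⊕ ipad = 32 07 36 36 36 36 36.
Inner input = 32 07 36 36 36 36 36 ∥ 6b 57 44.
Inner hash: sum = 50+7+54+54+54+54+54+107+87+68 = 589 → 02 4d.

024d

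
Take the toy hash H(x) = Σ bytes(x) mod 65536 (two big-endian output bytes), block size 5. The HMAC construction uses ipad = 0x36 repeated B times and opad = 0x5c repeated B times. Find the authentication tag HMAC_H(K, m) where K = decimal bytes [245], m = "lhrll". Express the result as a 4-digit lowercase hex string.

02d5

Key decimal bytes [245] = f5 is 1 byte ≤ B = 5; zero-pad to 5 bytes: K' = f5 00 00 00 00.
K' ⊕ ipad = c3 36 36 36 36.  K' ⊕ opad = a9 5c 5c 5c 5c.
Inner input = (K'⊕ipad) ∥ m = c3 36 36 36 36 ∥ 6c 68 72 6c 6c.
Inner hash: sum = 195+54+54+54+54+108+104+114+108+108 = 953 → 03 b9.
Outer input = (K'⊕opad) ∥ inner = a9 5c 5c 5c 5c ∥ 03 b9.
Outer hash (tag): sum = 169+92+92+92+92+3+185 = 725 → 02 d5.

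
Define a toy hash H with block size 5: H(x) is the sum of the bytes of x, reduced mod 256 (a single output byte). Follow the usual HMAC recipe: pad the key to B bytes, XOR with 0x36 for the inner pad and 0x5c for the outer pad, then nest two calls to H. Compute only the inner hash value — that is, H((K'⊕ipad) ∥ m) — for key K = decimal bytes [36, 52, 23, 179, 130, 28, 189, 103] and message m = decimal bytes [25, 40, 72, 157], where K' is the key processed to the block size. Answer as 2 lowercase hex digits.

d0

Key decimal bytes [36, 52, 23, 179, 130, 28, 189, 103] = 24 34 17 b3 82 1c bd 67 is 8 bytes > B = 5, so hash it first: H(key) = e4, then zero-pad to 5 bytes: K' = e4 00 00 00 00.
K' ⊕ ipad = d2 36 36 36 36.
Inner input = d2 36 36 36 36 ∥ 19 28 48 9d.
Inner hash: sum = 210+54+54+54+54+25+40+72+157 = 720; mod 256 = 208 → d0.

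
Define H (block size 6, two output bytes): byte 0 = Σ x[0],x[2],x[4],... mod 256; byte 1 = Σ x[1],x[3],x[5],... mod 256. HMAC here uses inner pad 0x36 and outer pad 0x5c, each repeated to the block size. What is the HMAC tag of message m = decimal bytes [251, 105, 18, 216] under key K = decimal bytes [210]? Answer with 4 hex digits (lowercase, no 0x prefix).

a3f7

Key decimal bytes [210] = d2 is 1 byte ≤ B = 6; zero-pad to 6 bytes: K' = d2 00 00 00 00 00.
K' ⊕ ipad = e4 36 36 36 36 36.  K' ⊕ opad = 8e 5c 5c 5c 5c 5c.
Inner input = (K'⊕ipad) ∥ m = e4 36 36 36 36 36 ∥ fb 69 12 d8.
Inner hash: even-index sum = 605 mod 256 = 93; odd-index sum = 483 mod 256 = 227 → 5d e3.
Outer input = (K'⊕opad) ∥ inner = 8e 5c 5c 5c 5c 5c ∥ 5d e3.
Outer hash (tag): even-index sum = 419 mod 256 = 163; odd-index sum = 503 mod 256 = 247 → a3 f7.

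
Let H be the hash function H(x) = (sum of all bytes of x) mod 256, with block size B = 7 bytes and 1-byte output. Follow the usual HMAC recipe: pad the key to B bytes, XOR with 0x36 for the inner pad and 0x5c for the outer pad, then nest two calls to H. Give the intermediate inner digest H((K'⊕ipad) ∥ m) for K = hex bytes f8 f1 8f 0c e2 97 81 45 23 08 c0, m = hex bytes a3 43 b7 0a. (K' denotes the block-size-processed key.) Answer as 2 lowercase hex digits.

Key hex bytes f8 f1 8f 0c e2 97 81 45 23 08 c0 is 11 bytes > B = 7, so hash it first: H(key) = ae, then zero-pad to 7 bytes: K' = ae 00 00 00 00 00 00.
K' ⊕ ipad = 98 36 36 36 36 36 36.
Inner input = 98 36 36 36 36 36 36 ∥ a3 43 b7 0a.
Inner hash: sum = 152+54+54+54+54+54+54+163+67+183+10 = 899; mod 256 = 131 → 83.

83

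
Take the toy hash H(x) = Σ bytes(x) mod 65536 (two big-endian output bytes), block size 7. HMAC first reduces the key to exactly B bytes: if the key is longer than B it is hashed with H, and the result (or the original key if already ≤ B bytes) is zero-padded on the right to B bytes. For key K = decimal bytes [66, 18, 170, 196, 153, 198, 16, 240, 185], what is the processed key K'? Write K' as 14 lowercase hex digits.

|K| = 9 > B = 7, so first hash the key.
H(K): sum = 66+18+170+196+153+198+16+240+185 = 1242 → 04 da.
Zero-pad H(K) = 04 da to 7 bytes: K' = 04 da 00 00 00 00 00.

04da0000000000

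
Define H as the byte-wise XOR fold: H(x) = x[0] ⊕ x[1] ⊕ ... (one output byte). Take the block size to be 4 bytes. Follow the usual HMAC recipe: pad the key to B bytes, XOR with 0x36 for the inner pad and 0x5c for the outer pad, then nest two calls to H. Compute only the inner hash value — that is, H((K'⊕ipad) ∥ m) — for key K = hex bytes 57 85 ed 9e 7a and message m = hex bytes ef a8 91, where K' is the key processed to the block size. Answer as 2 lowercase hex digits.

0d

Key hex bytes 57 85 ed 9e 7a is 5 bytes > B = 4, so hash it first: H(key) = db, then zero-pad to 4 bytes: K' = db 00 00 00.
K' ⊕ ipad = ed 36 36 36.
Inner input = ed 36 36 36 ∥ ef a8 91.
Inner hash: XOR ed⊕36⊕36⊕36⊕ef⊕a8⊕91 = 0d.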